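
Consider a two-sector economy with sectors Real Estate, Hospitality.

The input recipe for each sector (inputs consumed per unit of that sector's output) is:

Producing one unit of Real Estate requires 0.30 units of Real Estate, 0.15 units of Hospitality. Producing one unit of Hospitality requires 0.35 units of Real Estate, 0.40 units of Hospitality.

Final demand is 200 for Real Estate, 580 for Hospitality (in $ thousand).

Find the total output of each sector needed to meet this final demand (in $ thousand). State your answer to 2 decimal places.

I − A =
  [   0.70    -0.35]
  [  -0.15     0.60]
det(I−A) = (0.70)(0.60) − (-0.35)(-0.15) = 0.3675
adj(I−A) = [[0.60, 0.35], [0.15, 0.70]]
(I − A)⁻¹ = adj(I−A) / det(I−A) ≈
  [   1.6327     0.9524]
  [   0.4082     1.9048]
x = (I − A)⁻¹ d = adj(I−A)·d / det(I−A), with det(I−A) = 0.3675:
  x_R = (0.60·200 + 0.35·580) / 0.3675 = 323.00 / 0.3675 ≈ 878.91
  x_H = (0.15·200 + 0.70·580) / 0.3675 = 436.00 / 0.3675 ≈ 1186.39

x_R = 878.91, x_H = 1186.39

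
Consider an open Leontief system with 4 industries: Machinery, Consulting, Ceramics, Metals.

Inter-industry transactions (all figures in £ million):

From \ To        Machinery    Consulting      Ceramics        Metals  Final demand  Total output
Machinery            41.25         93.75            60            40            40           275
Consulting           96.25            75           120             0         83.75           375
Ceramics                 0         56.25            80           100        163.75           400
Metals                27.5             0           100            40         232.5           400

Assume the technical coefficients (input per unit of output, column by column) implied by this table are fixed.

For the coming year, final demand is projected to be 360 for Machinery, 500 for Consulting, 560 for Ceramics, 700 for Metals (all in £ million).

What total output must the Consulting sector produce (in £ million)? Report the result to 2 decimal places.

Technical coefficients a_ij = z_ij / X_j:
  a_11 = 41.25/275 = 0.15, a_21 = 96.25/275 = 0.35, a_31 = 0/275 = 0.00, a_41 = 27.5/275 = 0.10
  a_12 = 93.75/375 = 0.25, a_22 = 75/375 = 0.20, a_32 = 56.25/375 = 0.15, a_42 = 0/375 = 0.00
  a_13 = 60/400 = 0.15, a_23 = 120/400 = 0.30, a_33 = 80/400 = 0.20, a_43 = 100/400 = 0.25
  a_14 = 40/400 = 0.10, a_24 = 0/400 = 0.00, a_34 = 100/400 = 0.25, a_44 = 40/400 = 0.10
I − A =
  [   0.85    -0.25    -0.15    -0.10]
  [  -0.35     0.80    -0.30     0.00]
  [   0.00    -0.15     0.80    -0.25]
  [  -0.10     0.00    -0.25     0.90]
Compute the cofactors C_ij = (−1)^(i+j)·(3×3 minor ij) of I−A; the adjugate is their transpose:
adj(I−A) = Cᵀ =
  [ 0.485500   0.188375   0.195500   0.108250]
  [ 0.237625   0.547125   0.282500   0.104875]
  [ 0.067250   0.119500   0.525250   0.153375]
  [ 0.072625   0.054125   0.167625   0.427875]
det(I−A) = Σ_j (I−A)_1j·C_1j = (0.85)(0.485500) + (-0.25)(0.237625) + (-0.15)(0.067250) + (-0.10)(0.072625) = 0.33591875
(I − A)⁻¹ = adj(I−A) / det(I−A) ≈
  [   1.4453     0.5608     0.5820     0.3223]
  [   0.7074     1.6287     0.8410     0.3122]
  [   0.2002     0.3557     1.5636     0.4566]
  [   0.2162     0.1611     0.4990     1.2737]
x = (I − A)⁻¹ d = adj(I−A)·d / det(I−A), with det(I−A) = 0.33591875:
  x_1 = (0.485500·360 + 0.188375·500 + 0.195500·560 + 0.108250·700) / 0.33591875 = 454.2225 / 0.33591875 ≈ 1352.18
  x_2 = (0.237625·360 + 0.547125·500 + 0.282500·560 + 0.104875·700) / 0.33591875 = 590.72 / 0.33591875 ≈ 1758.52
  x_3 = (0.067250·360 + 0.119500·500 + 0.525250·560 + 0.153375·700) / 0.33591875 = 485.4625 / 0.33591875 ≈ 1445.18
  x_4 = (0.072625·360 + 0.054125·500 + 0.167625·560 + 0.427875·700) / 0.33591875 = 446.59 / 0.33591875 ≈ 1329.46

x_2 = 1758.52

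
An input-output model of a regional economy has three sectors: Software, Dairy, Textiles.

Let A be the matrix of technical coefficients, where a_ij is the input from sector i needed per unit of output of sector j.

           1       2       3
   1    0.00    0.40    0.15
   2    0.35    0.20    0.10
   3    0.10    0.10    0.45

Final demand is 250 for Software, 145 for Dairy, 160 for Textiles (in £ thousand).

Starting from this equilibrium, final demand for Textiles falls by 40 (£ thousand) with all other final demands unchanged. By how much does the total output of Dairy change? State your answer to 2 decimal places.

Δx_2 = -18.39

I − A =
  [   1.00    -0.40    -0.15]
  [  -0.35     0.80    -0.10]
  [  -0.10    -0.10     0.55]
Cofactors of I−A, C_ij = (−1)^(i+j)·(minor ij) (rows/columns in the sector order above):
  C_11 = (0.80)(0.55) − (-0.10)(-0.10) = 0.4300
  C_12 = −[(-0.35)(0.55) − (-0.10)(-0.10)] = 0.2025
  C_13 = (-0.35)(-0.10) − (0.80)(-0.10) = 0.1150
  C_21 = −[(-0.40)(0.55) − (-0.15)(-0.10)] = 0.2350
  C_22 = (1.00)(0.55) − (-0.15)(-0.10) = 0.5350
  C_23 = −[(1.00)(-0.10) − (-0.40)(-0.10)] = 0.1400
  C_31 = (-0.40)(-0.10) − (-0.15)(0.80) = 0.1600
  C_32 = −[(1.00)(-0.10) − (-0.15)(-0.35)] = 0.1525
  C_33 = (1.00)(0.80) − (-0.40)(-0.35) = 0.6600
det(I−A) = Σ_j (I−A)_1j·C_1j = (1.00)(0.4300) + (-0.40)(0.2025) + (-0.15)(0.1150) = 0.33175
adj(I−A) = Cᵀ =
  [ 0.4300   0.2350   0.1600]
  [ 0.2025   0.5350   0.1525]
  [ 0.1150   0.1400   0.6600]
(I − A)⁻¹ = adj(I−A) / det(I−A) ≈
  [   1.2962     0.7084     0.4823]
  [   0.6104     1.6127     0.4597]
  [   0.3466     0.4220     1.9894]
Δx = (I − A)⁻¹ Δd with Δd having -40 in the Textiles component and 0 elsewhere.
So Δx_2 = L_23 · (-40), where L_23 = adj(I−A)_23 / det(I−A) = 0.1525 / 0.33175.
Δx_2 = 0.1525 × (-40) / 0.33175 = -6.10 / 0.33175 ≈ -18.39.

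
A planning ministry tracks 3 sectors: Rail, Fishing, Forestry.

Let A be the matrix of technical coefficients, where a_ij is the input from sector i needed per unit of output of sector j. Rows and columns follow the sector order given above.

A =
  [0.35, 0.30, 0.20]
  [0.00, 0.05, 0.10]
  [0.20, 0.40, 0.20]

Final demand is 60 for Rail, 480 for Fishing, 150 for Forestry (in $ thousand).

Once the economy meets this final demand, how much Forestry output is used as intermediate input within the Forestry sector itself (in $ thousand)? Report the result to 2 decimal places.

z_33 = 121.52

I − A =
  [   0.65    -0.30    -0.20]
  [   0.00     0.95    -0.10]
  [  -0.20    -0.40     0.80]
Cofactors of I−A, C_ij = (−1)^(i+j)·(minor ij) (rows/columns in the sector order above):
  C_11 = (0.95)(0.80) − (-0.10)(-0.40) = 0.7200
  C_12 = −[(0.00)(0.80) − (-0.10)(-0.20)] = 0.0200
  C_13 = (0.00)(-0.40) − (0.95)(-0.20) = 0.1900
  C_21 = −[(-0.30)(0.80) − (-0.20)(-0.40)] = 0.3200
  C_22 = (0.65)(0.80) − (-0.20)(-0.20) = 0.4800
  C_23 = −[(0.65)(-0.40) − (-0.30)(-0.20)] = 0.3200
  C_31 = (-0.30)(-0.10) − (-0.20)(0.95) = 0.2200
  C_32 = −[(0.65)(-0.10) − (-0.20)(0.00)] = 0.0650
  C_33 = (0.65)(0.95) − (-0.30)(0.00) = 0.6175
det(I−A) = Σ_j (I−A)_1j·C_1j = (0.65)(0.7200) + (-0.30)(0.0200) + (-0.20)(0.1900) = 0.4240
adj(I−A) = Cᵀ =
  [ 0.7200   0.3200   0.2200]
  [ 0.0200   0.4800   0.0650]
  [ 0.1900   0.3200   0.6175]
(I − A)⁻¹ = adj(I−A) / det(I−A) ≈
  [   1.6981     0.7547     0.5189]
  [   0.0472     1.1321     0.1533]
  [   0.4481     0.7547     1.4564]
First solve x = (I − A)⁻¹ d = adj(I−A)·d / det(I−A); in particular x_3 = (0.1900·60 + 0.3200·480 + 0.6175·150) / 0.4240 = 257.625 / 0.4240 ≈ 607.6061.
Intermediate flow from 3 to 3: z_33 = a_33 · x_3 = 0.20 × 257.625 / 0.4240 = 51.525 / 0.4240 ≈ 121.52.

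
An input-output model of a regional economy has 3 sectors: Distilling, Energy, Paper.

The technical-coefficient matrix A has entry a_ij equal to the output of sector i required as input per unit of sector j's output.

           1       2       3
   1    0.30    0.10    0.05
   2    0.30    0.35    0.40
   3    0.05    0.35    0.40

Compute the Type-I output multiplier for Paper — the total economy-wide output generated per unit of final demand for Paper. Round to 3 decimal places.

m_3 = 5.350

I − A =
  [   0.70    -0.10    -0.05]
  [  -0.30     0.65    -0.40]
  [  -0.05    -0.35     0.60]
Cofactors of I−A, C_ij = (−1)^(i+j)·(minor ij) (rows/columns in the sector order above):
  C_11 = (0.65)(0.60) − (-0.40)(-0.35) = 0.2500
  C_12 = −[(-0.30)(0.60) − (-0.40)(-0.05)] = 0.2000
  C_13 = (-0.30)(-0.35) − (0.65)(-0.05) = 0.1375
  C_21 = −[(-0.10)(0.60) − (-0.05)(-0.35)] = 0.0775
  C_22 = (0.70)(0.60) − (-0.05)(-0.05) = 0.4175
  C_23 = −[(0.70)(-0.35) − (-0.10)(-0.05)] = 0.2500
  C_31 = (-0.10)(-0.40) − (-0.05)(0.65) = 0.0725
  C_32 = −[(0.70)(-0.40) − (-0.05)(-0.30)] = 0.2950
  C_33 = (0.70)(0.65) − (-0.10)(-0.30) = 0.4250
det(I−A) = Σ_j (I−A)_1j·C_1j = (0.70)(0.2500) + (-0.10)(0.2000) + (-0.05)(0.1375) = 0.148125
adj(I−A) = Cᵀ =
  [ 0.2500   0.0775   0.0725]
  [ 0.2000   0.4175   0.2950]
  [ 0.1375   0.2500   0.4250]
(I − A)⁻¹ = adj(I−A) / det(I−A) ≈
  [   1.6878     0.5232     0.4895]
  [   1.3502     2.8186     1.9916]
  [   0.9283     1.6878     2.8692]
The output multiplier for sector j is the column-j sum of the Leontief inverse (I − A)⁻¹ = adj(I−A) / det(I−A).
Column 3 of adj(I−A): (0.0725, 0.2950, 0.4250); det(I−A) = 0.148125.
m_3 = (0.0725 + 0.2950 + 0.4250) / 0.148125 = 0.7925 / 0.148125 ≈ 5.350.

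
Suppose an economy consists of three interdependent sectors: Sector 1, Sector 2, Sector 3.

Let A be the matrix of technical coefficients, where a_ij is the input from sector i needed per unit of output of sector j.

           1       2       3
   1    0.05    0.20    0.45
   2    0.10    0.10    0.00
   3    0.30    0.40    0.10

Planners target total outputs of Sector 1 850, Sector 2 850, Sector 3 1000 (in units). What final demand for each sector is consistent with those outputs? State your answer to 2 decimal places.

d_1 = 187.50, d_2 = 680.00, d_3 = 305.00

I − A =
  [   0.95    -0.20    -0.45]
  [  -0.10     0.90     0.00]
  [  -0.30    -0.40     0.90]
d = (I − A) x:
  d_1 = (+0.95)·850 + (-0.20)·850 + (-0.45)·1000 = 187.50
  d_2 = (-0.10)·850 + (+0.90)·850 + (+0.00)·1000 = 680.00
  d_3 = (-0.30)·850 + (-0.40)·850 + (+0.90)·1000 = 305.00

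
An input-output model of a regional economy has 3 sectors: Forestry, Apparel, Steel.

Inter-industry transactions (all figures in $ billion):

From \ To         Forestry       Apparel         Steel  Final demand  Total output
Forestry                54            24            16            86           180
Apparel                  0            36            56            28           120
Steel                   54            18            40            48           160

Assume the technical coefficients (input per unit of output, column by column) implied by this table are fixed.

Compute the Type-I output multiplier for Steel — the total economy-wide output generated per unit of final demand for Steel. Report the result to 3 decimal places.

m_3 = 3.030

Technical coefficients a_ij = z_ij / X_j:
  a_11 = 54/180 = 0.30, a_21 = 0/180 = 0.00, a_31 = 54/180 = 0.30
  a_12 = 24/120 = 0.20, a_22 = 36/120 = 0.30, a_32 = 18/120 = 0.15
  a_13 = 16/160 = 0.10, a_23 = 56/160 = 0.35, a_33 = 40/160 = 0.25
I − A =
  [   0.70    -0.20    -0.10]
  [   0.00     0.70    -0.35]
  [  -0.30    -0.15     0.75]
Cofactors of I−A, C_ij = (−1)^(i+j)·(minor ij) (rows/columns in the sector order above):
  C_11 = (0.70)(0.75) − (-0.35)(-0.15) = 0.4725
  C_12 = −[(0.00)(0.75) − (-0.35)(-0.30)] = 0.1050
  C_13 = (0.00)(-0.15) − (0.70)(-0.30) = 0.2100
  C_21 = −[(-0.20)(0.75) − (-0.10)(-0.15)] = 0.1650
  C_22 = (0.70)(0.75) − (-0.10)(-0.30) = 0.4950
  C_23 = −[(0.70)(-0.15) − (-0.20)(-0.30)] = 0.1650
  C_31 = (-0.20)(-0.35) − (-0.10)(0.70) = 0.1400
  C_32 = −[(0.70)(-0.35) − (-0.10)(0.00)] = 0.2450
  C_33 = (0.70)(0.70) − (-0.20)(0.00) = 0.4900
det(I−A) = Σ_j (I−A)_1j·C_1j = (0.70)(0.4725) + (-0.20)(0.1050) + (-0.10)(0.2100) = 0.28875
adj(I−A) = Cᵀ =
  [ 0.4725   0.1650   0.1400]
  [ 0.1050   0.4950   0.2450]
  [ 0.2100   0.1650   0.4900]
(I − A)⁻¹ = adj(I−A) / det(I−A) ≈
  [   1.6364     0.5714     0.4848]
  [   0.3636     1.7143     0.8485]
  [   0.7273     0.5714     1.6970]
The output multiplier for sector j is the column-j sum of the Leontief inverse (I − A)⁻¹ = adj(I−A) / det(I−A).
Column 3 of adj(I−A): (0.1400, 0.2450, 0.4900); det(I−A) = 0.28875.
m_3 = (0.1400 + 0.2450 + 0.4900) / 0.28875 = 0.875 / 0.28875 ≈ 3.030.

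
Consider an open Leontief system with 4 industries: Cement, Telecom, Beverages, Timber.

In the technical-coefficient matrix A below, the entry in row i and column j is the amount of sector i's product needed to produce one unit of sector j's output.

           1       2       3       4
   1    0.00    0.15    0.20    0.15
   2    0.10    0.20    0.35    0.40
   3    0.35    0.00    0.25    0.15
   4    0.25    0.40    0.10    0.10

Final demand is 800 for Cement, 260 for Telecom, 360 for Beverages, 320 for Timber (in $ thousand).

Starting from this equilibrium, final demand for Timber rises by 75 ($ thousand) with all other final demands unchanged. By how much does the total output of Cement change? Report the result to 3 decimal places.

I − A =
  [   1.00    -0.15    -0.20    -0.15]
  [  -0.10     0.80    -0.35    -0.40]
  [  -0.35     0.00     0.75    -0.15]
  [  -0.25    -0.40    -0.10     0.90]
Compute the cofactors C_ij = (−1)^(i+j)·(3×3 minor ij) of I−A; the adjugate is their transpose:
adj(I−A) = Cᵀ =
  [ 0.387000   0.156000   0.198250   0.166875]
  [ 0.278375   0.556125   0.381375   0.357125]
  [ 0.232000   0.133875   0.495500   0.180750]
  [ 0.257000   0.305375   0.279625   0.514375]
det(I−A) = Σ_j (I−A)_1j·C_1j = (1.00)(0.387000) + (-0.15)(0.278375) + (-0.20)(0.232000) + (-0.15)(0.257000) = 0.26029375
(I − A)⁻¹ = adj(I−A) / det(I−A) ≈
  [   1.4868     0.5993     0.7616     0.6411]
  [   1.0695     2.1365     1.4652     1.3720]
  [   0.8913     0.5143     1.9036     0.6944]
  [   0.9873     1.1732     1.0743     1.9761]
Δx = (I − A)⁻¹ Δd with Δd having +75 in the Timber component and 0 elsewhere.
So Δx_1 = L_14 · (+75), where L_14 = adj(I−A)_14 / det(I−A) = 0.166875 / 0.26029375.
Δx_1 = 0.166875 × (+75) / 0.26029375 = 12.515625 / 0.26029375 ≈ 48.083.

Δx_1 = 48.083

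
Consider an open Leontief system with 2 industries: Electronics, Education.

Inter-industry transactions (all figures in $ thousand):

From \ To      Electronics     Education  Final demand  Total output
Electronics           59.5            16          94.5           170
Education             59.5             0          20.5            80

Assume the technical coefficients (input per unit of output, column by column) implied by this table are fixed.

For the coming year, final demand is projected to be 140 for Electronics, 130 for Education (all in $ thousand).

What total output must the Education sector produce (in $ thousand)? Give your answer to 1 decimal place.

x_2 = 230.2

Technical coefficients a_ij = z_ij / X_j:
  a_11 = 59.5/170 = 0.35, a_21 = 59.5/170 = 0.35
  a_12 = 16/80 = 0.20, a_22 = 0/80 = 0.00
I − A =
  [   0.65    -0.20]
  [  -0.35     1.00]
det(I−A) = (0.65)(1.00) − (-0.20)(-0.35) = 0.5800
adj(I−A) = [[1.00, 0.20], [0.35, 0.65]]
(I − A)⁻¹ = adj(I−A) / det(I−A) ≈
  [   1.7241     0.3448]
  [   0.6034     1.1207]
x = (I − A)⁻¹ d = adj(I−A)·d / det(I−A), with det(I−A) = 0.5800:
  x_1 = (1.00·140 + 0.20·130) / 0.5800 = 166.00 / 0.5800 ≈ 286.2
  x_2 = (0.35·140 + 0.65·130) / 0.5800 = 133.50 / 0.5800 ≈ 230.2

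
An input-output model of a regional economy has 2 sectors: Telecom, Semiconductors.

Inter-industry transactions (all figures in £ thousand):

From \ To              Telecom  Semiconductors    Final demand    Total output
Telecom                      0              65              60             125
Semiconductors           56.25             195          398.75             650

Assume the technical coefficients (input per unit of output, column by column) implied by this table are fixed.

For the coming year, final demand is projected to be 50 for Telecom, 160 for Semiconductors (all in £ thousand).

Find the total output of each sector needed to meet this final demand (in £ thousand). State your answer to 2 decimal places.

x_1 = 77.86, x_2 = 278.63

Technical coefficients a_ij = z_ij / X_j:
  a_11 = 0/125 = 0.00, a_21 = 56.25/125 = 0.45
  a_12 = 65/650 = 0.10, a_22 = 195/650 = 0.30
I − A =
  [   1.00    -0.10]
  [  -0.45     0.70]
det(I−A) = (1.00)(0.70) − (-0.10)(-0.45) = 0.6550
adj(I−A) = [[0.70, 0.10], [0.45, 1.00]]
(I − A)⁻¹ = adj(I−A) / det(I−A) ≈
  [   1.0687     0.1527]
  [   0.6870     1.5267]
x = (I − A)⁻¹ d = adj(I−A)·d / det(I−A), with det(I−A) = 0.6550:
  x_1 = (0.70·50 + 0.10·160) / 0.6550 = 51.00 / 0.6550 ≈ 77.86
  x_2 = (0.45·50 + 1.00·160) / 0.6550 = 182.50 / 0.6550 ≈ 278.63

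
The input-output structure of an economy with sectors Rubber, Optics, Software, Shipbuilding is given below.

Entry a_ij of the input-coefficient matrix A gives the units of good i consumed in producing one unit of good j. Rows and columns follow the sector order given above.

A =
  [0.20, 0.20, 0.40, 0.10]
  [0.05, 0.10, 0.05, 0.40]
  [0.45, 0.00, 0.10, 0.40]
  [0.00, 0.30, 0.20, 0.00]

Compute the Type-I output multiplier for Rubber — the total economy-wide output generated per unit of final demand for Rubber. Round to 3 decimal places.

I − A =
  [   0.80    -0.20    -0.40    -0.10]
  [  -0.05     0.90    -0.05    -0.40]
  [  -0.45     0.00     0.90    -0.40]
  [   0.00    -0.30    -0.20     1.00]
Compute the cofactors C_ij = (−1)^(i+j)·(3×3 minor ij) of I−A; the adjugate is their transpose:
adj(I−A) = Cᵀ =
  [ 0.62400   0.23900   0.35750   0.30100]
  [ 0.09950   0.46700   0.12500   0.24675]
  [ 0.35700   0.19950   0.61250   0.36050]
  [ 0.10125   0.18000   0.16000   0.47250]
det(I−A) = Σ_j (I−A)_1j·C_1j = (0.80)(0.62400) + (-0.20)(0.09950) + (-0.40)(0.35700) + (-0.10)(0.10125) = 0.326375
(I − A)⁻¹ = adj(I−A) / det(I−A) ≈
  [   1.9119     0.7323     1.0954     0.9223]
  [   0.3049     1.4309     0.3830     0.7560]
  [   1.0938     0.6113     1.8767     1.1046]
  [   0.3102     0.5515     0.4902     1.4477]
The output multiplier for sector j is the column-j sum of the Leontief inverse (I − A)⁻¹ = adj(I−A) / det(I−A).
Column 1 of adj(I−A): (0.62400, 0.09950, 0.35700, 0.10125); det(I−A) = 0.326375.
m_1 = (0.62400 + 0.09950 + 0.35700 + 0.10125) / 0.326375 = 1.18175 / 0.326375 ≈ 3.621.

m_1 = 3.621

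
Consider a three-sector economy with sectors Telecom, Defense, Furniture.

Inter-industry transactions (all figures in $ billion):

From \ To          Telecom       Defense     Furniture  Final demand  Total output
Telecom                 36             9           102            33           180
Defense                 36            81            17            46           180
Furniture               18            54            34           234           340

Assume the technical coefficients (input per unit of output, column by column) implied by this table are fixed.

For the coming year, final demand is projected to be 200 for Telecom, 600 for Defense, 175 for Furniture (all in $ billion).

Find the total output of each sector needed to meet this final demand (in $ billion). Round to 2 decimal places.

x_T = 606.36, x_D = 1376.93, x_F = 720.79

Technical coefficients a_ij = z_ij / X_j:
  a_TT = 36/180 = 0.20, a_DT = 36/180 = 0.20, a_FT = 18/180 = 0.10
  a_TD = 9/180 = 0.05, a_DD = 81/180 = 0.45, a_FD = 54/180 = 0.30
  a_TF = 102/340 = 0.30, a_DF = 17/340 = 0.05, a_FF = 34/340 = 0.10
I − A =
  [   0.80    -0.05    -0.30]
  [  -0.20     0.55    -0.05]
  [  -0.10    -0.30     0.90]
Cofactors of I−A, C_ij = (−1)^(i+j)·(minor ij) (rows/columns in the sector order above):
  C_11 = (0.55)(0.90) − (-0.05)(-0.30) = 0.4800
  C_12 = −[(-0.20)(0.90) − (-0.05)(-0.10)] = 0.1850
  C_13 = (-0.20)(-0.30) − (0.55)(-0.10) = 0.1150
  C_21 = −[(-0.05)(0.90) − (-0.30)(-0.30)] = 0.1350
  C_22 = (0.80)(0.90) − (-0.30)(-0.10) = 0.6900
  C_23 = −[(0.80)(-0.30) − (-0.05)(-0.10)] = 0.2450
  C_31 = (-0.05)(-0.05) − (-0.30)(0.55) = 0.1675
  C_32 = −[(0.80)(-0.05) − (-0.30)(-0.20)] = 0.1000
  C_33 = (0.80)(0.55) − (-0.05)(-0.20) = 0.4300
det(I−A) = Σ_j (I−A)_1j·C_1j = (0.80)(0.4800) + (-0.05)(0.1850) + (-0.30)(0.1150) = 0.34025
adj(I−A) = Cᵀ =
  [ 0.4800   0.1350   0.1675]
  [ 0.1850   0.6900   0.1000]
  [ 0.1150   0.2450   0.4300]
(I − A)⁻¹ = adj(I−A) / det(I−A) ≈
  [   1.4107     0.3968     0.4923]
  [   0.5437     2.0279     0.2939]
  [   0.3380     0.7201     1.2638]
x = (I − A)⁻¹ d = adj(I−A)·d / det(I−A), with det(I−A) = 0.34025:
  x_T = (0.4800·200 + 0.1350·600 + 0.1675·175) / 0.34025 = 206.3125 / 0.34025 ≈ 606.36
  x_D = (0.1850·200 + 0.6900·600 + 0.1000·175) / 0.34025 = 468.50 / 0.34025 ≈ 1376.93
  x_F = (0.1150·200 + 0.2450·600 + 0.4300·175) / 0.34025 = 245.25 / 0.34025 ≈ 720.79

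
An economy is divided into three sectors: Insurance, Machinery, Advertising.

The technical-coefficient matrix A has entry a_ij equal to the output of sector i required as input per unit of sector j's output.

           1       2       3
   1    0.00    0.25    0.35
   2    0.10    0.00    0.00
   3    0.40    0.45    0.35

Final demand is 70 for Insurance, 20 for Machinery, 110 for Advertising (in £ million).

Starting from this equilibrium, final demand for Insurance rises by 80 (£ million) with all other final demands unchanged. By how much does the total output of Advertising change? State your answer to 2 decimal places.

Δx_3 = 74.48

I − A =
  [   1.00    -0.25    -0.35]
  [  -0.10     1.00     0.00]
  [  -0.40    -0.45     0.65]
Cofactors of I−A, C_ij = (−1)^(i+j)·(minor ij) (rows/columns in the sector order above):
  C_11 = (1.00)(0.65) − (0.00)(-0.45) = 0.6500
  C_12 = −[(-0.10)(0.65) − (0.00)(-0.40)] = 0.0650
  C_13 = (-0.10)(-0.45) − (1.00)(-0.40) = 0.4450
  C_21 = −[(-0.25)(0.65) − (-0.35)(-0.45)] = 0.3200
  C_22 = (1.00)(0.65) − (-0.35)(-0.40) = 0.5100
  C_23 = −[(1.00)(-0.45) − (-0.25)(-0.40)] = 0.5500
  C_31 = (-0.25)(0.00) − (-0.35)(1.00) = 0.3500
  C_32 = −[(1.00)(0.00) − (-0.35)(-0.10)] = 0.0350
  C_33 = (1.00)(1.00) − (-0.25)(-0.10) = 0.9750
det(I−A) = Σ_j (I−A)_1j·C_1j = (1.00)(0.6500) + (-0.25)(0.0650) + (-0.35)(0.4450) = 0.4780
adj(I−A) = Cᵀ =
  [ 0.6500   0.3200   0.3500]
  [ 0.0650   0.5100   0.0350]
  [ 0.4450   0.5500   0.9750]
(I − A)⁻¹ = adj(I−A) / det(I−A) ≈
  [   1.3598     0.6695     0.7322]
  [   0.1360     1.0669     0.0732]
  [   0.9310     1.1506     2.0397]
Δx = (I − A)⁻¹ Δd with Δd having +80 in the Insurance component and 0 elsewhere.
So Δx_3 = L_31 · (+80), where L_31 = adj(I−A)_31 / det(I−A) = 0.4450 / 0.4780.
Δx_3 = 0.4450 × (+80) / 0.4780 = 35.60 / 0.4780 ≈ 74.48.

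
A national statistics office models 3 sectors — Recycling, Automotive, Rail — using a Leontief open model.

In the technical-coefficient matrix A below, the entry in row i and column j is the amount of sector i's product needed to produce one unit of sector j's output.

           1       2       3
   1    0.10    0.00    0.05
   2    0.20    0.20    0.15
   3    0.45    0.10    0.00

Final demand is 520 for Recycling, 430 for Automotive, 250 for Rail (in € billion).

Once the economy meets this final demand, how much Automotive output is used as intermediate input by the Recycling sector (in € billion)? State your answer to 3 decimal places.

z_21 = 122.284

I − A =
  [   0.90     0.00    -0.05]
  [  -0.20     0.80    -0.15]
  [  -0.45    -0.10     1.00]
Cofactors of I−A, C_ij = (−1)^(i+j)·(minor ij) (rows/columns in the sector order above):
  C_11 = (0.80)(1.00) − (-0.15)(-0.10) = 0.7850
  C_12 = −[(-0.20)(1.00) − (-0.15)(-0.45)] = 0.2675
  C_13 = (-0.20)(-0.10) − (0.80)(-0.45) = 0.3800
  C_21 = −[(0.00)(1.00) − (-0.05)(-0.10)] = 0.0050
  C_22 = (0.90)(1.00) − (-0.05)(-0.45) = 0.8775
  C_23 = −[(0.90)(-0.10) − (0.00)(-0.45)] = 0.0900
  C_31 = (0.00)(-0.15) − (-0.05)(0.80) = 0.0400
  C_32 = −[(0.90)(-0.15) − (-0.05)(-0.20)] = 0.1450
  C_33 = (0.90)(0.80) − (0.00)(-0.20) = 0.7200
det(I−A) = Σ_j (I−A)_1j·C_1j = (0.90)(0.7850) + (0.00)(0.2675) + (-0.05)(0.3800) = 0.6875
adj(I−A) = Cᵀ =
  [ 0.7850   0.0050   0.0400]
  [ 0.2675   0.8775   0.1450]
  [ 0.3800   0.0900   0.7200]
(I − A)⁻¹ = adj(I−A) / det(I−A) ≈
  [   1.1418     0.0073     0.0582]
  [   0.3891     1.2764     0.2109]
  [   0.5527     0.1309     1.0473]
First solve x = (I − A)⁻¹ d = adj(I−A)·d / det(I−A); in particular x_1 = (0.7850·520 + 0.0050·430 + 0.0400·250) / 0.6875 = 420.35 / 0.6875 ≈ 611.41818.
Intermediate flow from 2 to 1: z_21 = a_21 · x_1 = 0.20 × 420.35 / 0.6875 = 84.07 / 0.6875 ≈ 122.284.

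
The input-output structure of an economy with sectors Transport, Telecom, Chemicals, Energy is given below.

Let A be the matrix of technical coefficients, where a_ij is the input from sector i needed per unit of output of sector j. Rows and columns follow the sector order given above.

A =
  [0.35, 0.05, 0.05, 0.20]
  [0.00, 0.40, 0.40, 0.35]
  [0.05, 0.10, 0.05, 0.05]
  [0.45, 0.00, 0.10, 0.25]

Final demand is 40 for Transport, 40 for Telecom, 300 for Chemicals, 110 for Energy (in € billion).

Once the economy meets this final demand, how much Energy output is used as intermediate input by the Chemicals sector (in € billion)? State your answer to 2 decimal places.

I − A =
  [   0.65    -0.05    -0.05    -0.20]
  [   0.00     0.60    -0.40    -0.35]
  [  -0.05    -0.10     0.95    -0.05]
  [  -0.45     0.00    -0.10     0.75]
Compute the cofactors C_ij = (−1)^(i+j)·(3×3 minor ij) of I−A; the adjugate is their transpose:
adj(I−A) = Cᵀ =
  [ 0.391000   0.041125   0.051250   0.126875]
  [ 0.175375   0.370375   0.189625   0.232250]
  [ 0.051750   0.042750   0.230625   0.049125]
  [ 0.241500   0.030375   0.061500   0.342000]
det(I−A) = Σ_j (I−A)_1j·C_1j = (0.65)(0.391000) + (-0.05)(0.175375) + (-0.05)(0.051750) + (-0.20)(0.241500) = 0.19449375
(I − A)⁻¹ = adj(I−A) / det(I−A) ≈
  [   2.0103     0.2114     0.2635     0.6523]
  [   0.9017     1.9043     0.9750     1.1941]
  [   0.2661     0.2198     1.1858     0.2526]
  [   1.2417     0.1562     0.3162     1.7584]
First solve x = (I − A)⁻¹ d = adj(I−A)·d / det(I−A); in particular x_3 = (0.051750·40 + 0.042750·40 + 0.230625·300 + 0.049125·110) / 0.19449375 = 78.37125 / 0.19449375 ≈ 402.9500.
Intermediate flow from 4 to 3: z_43 = a_43 · x_3 = 0.10 × 78.37125 / 0.19449375 = 7.837125 / 0.19449375 ≈ 40.29.

z_43 = 40.29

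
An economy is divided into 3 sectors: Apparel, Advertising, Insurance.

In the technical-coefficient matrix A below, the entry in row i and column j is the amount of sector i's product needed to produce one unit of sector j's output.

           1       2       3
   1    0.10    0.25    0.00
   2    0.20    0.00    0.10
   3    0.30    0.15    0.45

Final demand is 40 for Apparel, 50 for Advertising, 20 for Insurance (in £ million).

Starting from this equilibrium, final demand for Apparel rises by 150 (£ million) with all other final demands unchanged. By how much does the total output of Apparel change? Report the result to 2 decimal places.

I − A =
  [   0.90    -0.25     0.00]
  [  -0.20     1.00    -0.10]
  [  -0.30    -0.15     0.55]
Cofactors of I−A, C_ij = (−1)^(i+j)·(minor ij) (rows/columns in the sector order above):
  C_11 = (1.00)(0.55) − (-0.10)(-0.15) = 0.5350
  C_12 = −[(-0.20)(0.55) − (-0.10)(-0.30)] = 0.1400
  C_13 = (-0.20)(-0.15) − (1.00)(-0.30) = 0.3300
  C_21 = −[(-0.25)(0.55) − (0.00)(-0.15)] = 0.1375
  C_22 = (0.90)(0.55) − (0.00)(-0.30) = 0.4950
  C_23 = −[(0.90)(-0.15) − (-0.25)(-0.30)] = 0.2100
  C_31 = (-0.25)(-0.10) − (0.00)(1.00) = 0.0250
  C_32 = −[(0.90)(-0.10) − (0.00)(-0.20)] = 0.0900
  C_33 = (0.90)(1.00) − (-0.25)(-0.20) = 0.8500
det(I−A) = Σ_j (I−A)_1j·C_1j = (0.90)(0.5350) + (-0.25)(0.1400) + (0.00)(0.3300) = 0.4465
adj(I−A) = Cᵀ =
  [ 0.5350   0.1375   0.0250]
  [ 0.1400   0.4950   0.0900]
  [ 0.3300   0.2100   0.8500]
(I − A)⁻¹ = adj(I−A) / det(I−A) ≈
  [   1.1982     0.3080     0.0560]
  [   0.3135     1.1086     0.2016]
  [   0.7391     0.4703     1.9037]
Δx = (I − A)⁻¹ Δd with Δd having +150 in the Apparel component and 0 elsewhere.
So Δx_1 = L_11 · (+150), where L_11 = adj(I−A)_11 / det(I−A) = 0.5350 / 0.4465.
Δx_1 = 0.5350 × (+150) / 0.4465 = 80.25 / 0.4465 ≈ 179.73.

Δx_1 = 179.73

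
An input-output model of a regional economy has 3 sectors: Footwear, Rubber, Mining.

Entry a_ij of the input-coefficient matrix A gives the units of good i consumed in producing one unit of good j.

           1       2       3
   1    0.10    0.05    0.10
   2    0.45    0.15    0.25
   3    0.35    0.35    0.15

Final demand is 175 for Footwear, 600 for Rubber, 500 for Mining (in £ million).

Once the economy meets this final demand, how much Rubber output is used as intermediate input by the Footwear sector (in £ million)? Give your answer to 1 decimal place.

z_21 = 184.8

I − A =
  [   0.90    -0.05    -0.10]
  [  -0.45     0.85    -0.25]
  [  -0.35    -0.35     0.85]
Cofactors of I−A, C_ij = (−1)^(i+j)·(minor ij) (rows/columns in the sector order above):
  C_11 = (0.85)(0.85) − (-0.25)(-0.35) = 0.6350
  C_12 = −[(-0.45)(0.85) − (-0.25)(-0.35)] = 0.4700
  C_13 = (-0.45)(-0.35) − (0.85)(-0.35) = 0.4550
  C_21 = −[(-0.05)(0.85) − (-0.10)(-0.35)] = 0.0775
  C_22 = (0.90)(0.85) − (-0.10)(-0.35) = 0.7300
  C_23 = −[(0.90)(-0.35) − (-0.05)(-0.35)] = 0.3325
  C_31 = (-0.05)(-0.25) − (-0.10)(0.85) = 0.0975
  C_32 = −[(0.90)(-0.25) − (-0.10)(-0.45)] = 0.2700
  C_33 = (0.90)(0.85) − (-0.05)(-0.45) = 0.7425
det(I−A) = Σ_j (I−A)_1j·C_1j = (0.90)(0.6350) + (-0.05)(0.4700) + (-0.10)(0.4550) = 0.5025
adj(I−A) = Cᵀ =
  [ 0.6350   0.0775   0.0975]
  [ 0.4700   0.7300   0.2700]
  [ 0.4550   0.3325   0.7425]
(I − A)⁻¹ = adj(I−A) / det(I−A) ≈
  [   1.2637     0.1542     0.1940]
  [   0.9353     1.4527     0.5373]
  [   0.9055     0.6617     1.4776]
First solve x = (I − A)⁻¹ d = adj(I−A)·d / det(I−A); in particular x_1 = (0.6350·175 + 0.0775·600 + 0.0975·500) / 0.5025 = 206.375 / 0.5025 ≈ 410.697.
Intermediate flow from 2 to 1: z_21 = a_21 · x_1 = 0.45 × 206.375 / 0.5025 = 92.86875 / 0.5025 ≈ 184.8.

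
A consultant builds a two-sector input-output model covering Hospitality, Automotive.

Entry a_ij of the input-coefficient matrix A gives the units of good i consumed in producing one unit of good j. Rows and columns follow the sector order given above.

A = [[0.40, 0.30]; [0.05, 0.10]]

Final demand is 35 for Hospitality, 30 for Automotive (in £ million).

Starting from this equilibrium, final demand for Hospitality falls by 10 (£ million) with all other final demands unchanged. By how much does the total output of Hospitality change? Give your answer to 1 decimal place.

I − A =
  [   0.60    -0.30]
  [  -0.05     0.90]
det(I−A) = (0.60)(0.90) − (-0.30)(-0.05) = 0.5250
adj(I−A) = [[0.90, 0.30], [0.05, 0.60]]
(I − A)⁻¹ = adj(I−A) / det(I−A) ≈
  [   1.7143     0.5714]
  [   0.0952     1.1429]
Δx = (I − A)⁻¹ Δd with Δd having -10 in the Hospitality component and 0 elsewhere.
So Δx_1 = L_11 · (-10), where L_11 = adj(I−A)_11 / det(I−A) = 0.90 / 0.5250.
Δx_1 = 0.90 × (-10) / 0.5250 = -9.00 / 0.5250 ≈ -17.1.

Δx_1 = -17.1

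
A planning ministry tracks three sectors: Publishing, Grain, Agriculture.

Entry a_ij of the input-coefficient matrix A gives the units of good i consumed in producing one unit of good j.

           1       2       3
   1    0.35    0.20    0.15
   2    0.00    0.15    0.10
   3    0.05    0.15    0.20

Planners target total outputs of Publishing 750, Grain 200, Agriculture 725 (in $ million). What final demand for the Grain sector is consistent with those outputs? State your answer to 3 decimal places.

d_2 = 97.500

I − A =
  [   0.65    -0.20    -0.15]
  [   0.00     0.85    -0.10]
  [  -0.05    -0.15     0.80]
d = (I − A) x:
  d_1 = (+0.65)·750 + (-0.20)·200 + (-0.15)·725 = 338.750
  d_2 = (+0.00)·750 + (+0.85)·200 + (-0.10)·725 = 97.500
  d_3 = (-0.05)·750 + (-0.15)·200 + (+0.80)·725 = 512.500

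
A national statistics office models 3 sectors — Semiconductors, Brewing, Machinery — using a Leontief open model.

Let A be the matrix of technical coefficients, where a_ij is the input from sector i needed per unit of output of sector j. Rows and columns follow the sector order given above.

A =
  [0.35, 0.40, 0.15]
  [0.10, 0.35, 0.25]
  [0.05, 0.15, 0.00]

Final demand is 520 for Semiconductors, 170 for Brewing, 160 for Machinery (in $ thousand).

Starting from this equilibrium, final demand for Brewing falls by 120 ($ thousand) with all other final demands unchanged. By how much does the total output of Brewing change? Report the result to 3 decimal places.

Δx_B = -222.832

I − A =
  [   0.65    -0.40    -0.15]
  [  -0.10     0.65    -0.25]
  [  -0.05    -0.15     1.00]
Cofactors of I−A, C_ij = (−1)^(i+j)·(minor ij) (rows/columns in the sector order above):
  C_11 = (0.65)(1.00) − (-0.25)(-0.15) = 0.6125
  C_12 = −[(-0.10)(1.00) − (-0.25)(-0.05)] = 0.1125
  C_13 = (-0.10)(-0.15) − (0.65)(-0.05) = 0.0475
  C_21 = −[(-0.40)(1.00) − (-0.15)(-0.15)] = 0.4225
  C_22 = (0.65)(1.00) − (-0.15)(-0.05) = 0.6425
  C_23 = −[(0.65)(-0.15) − (-0.40)(-0.05)] = 0.1175
  C_31 = (-0.40)(-0.25) − (-0.15)(0.65) = 0.1975
  C_32 = −[(0.65)(-0.25) − (-0.15)(-0.10)] = 0.1775
  C_33 = (0.65)(0.65) − (-0.40)(-0.10) = 0.3825
det(I−A) = Σ_j (I−A)_1j·C_1j = (0.65)(0.6125) + (-0.40)(0.1125) + (-0.15)(0.0475) = 0.3460
adj(I−A) = Cᵀ =
  [ 0.6125   0.4225   0.1975]
  [ 0.1125   0.6425   0.1775]
  [ 0.0475   0.1175   0.3825]
(I − A)⁻¹ = adj(I−A) / det(I−A) ≈
  [   1.7702     1.2211     0.5708]
  [   0.3251     1.8569     0.5130]
  [   0.1373     0.3396     1.1055]
Δx = (I − A)⁻¹ Δd with Δd having -120 in the Brewing component and 0 elsewhere.
So Δx_B = L_BB · (-120), where L_BB = adj(I−A)_BB / det(I−A) = 0.6425 / 0.3460.
Δx_B = 0.6425 × (-120) / 0.3460 = -77.10 / 0.3460 ≈ -222.832.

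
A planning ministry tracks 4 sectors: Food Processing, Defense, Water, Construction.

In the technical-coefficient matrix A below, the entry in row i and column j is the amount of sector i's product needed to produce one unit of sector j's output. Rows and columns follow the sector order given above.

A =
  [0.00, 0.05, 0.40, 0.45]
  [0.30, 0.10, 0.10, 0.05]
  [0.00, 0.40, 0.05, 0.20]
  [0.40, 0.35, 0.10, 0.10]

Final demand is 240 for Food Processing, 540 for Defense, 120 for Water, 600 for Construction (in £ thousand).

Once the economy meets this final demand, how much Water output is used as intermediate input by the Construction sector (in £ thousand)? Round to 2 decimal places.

I − A =
  [   1.00    -0.05    -0.40    -0.45]
  [  -0.30     0.90    -0.10    -0.05]
  [   0.00    -0.40     0.95    -0.20]
  [  -0.40    -0.35    -0.10     0.90]
Compute the cofactors C_ij = (−1)^(i+j)·(3×3 minor ij) of I−A; the adjugate is their transpose:
adj(I−A) = Cᵀ =
  [ 0.689875   0.381375   0.378000   0.450125]
  [ 0.277500   0.632000   0.206500   0.219750]
  [ 0.209000   0.362000   0.568750   0.251000]
  [ 0.437750   0.455500   0.311500   0.752750]
det(I−A) = Σ_j (I−A)_1j·C_1j = (1.00)(0.689875) + (-0.05)(0.277500) + (-0.40)(0.209000) + (-0.45)(0.437750) = 0.3954125
(I − A)⁻¹ = adj(I−A) / det(I−A) ≈
  [   1.7447     0.9645     0.9560     1.1384]
  [   0.7018     1.5983     0.5222     0.5557]
  [   0.5286     0.9155     1.4384     0.6348]
  [   1.1071     1.1520     0.7878     1.9037]
First solve x = (I − A)⁻¹ d = adj(I−A)·d / det(I−A); in particular x_C = (0.437750·240 + 0.455500·540 + 0.311500·120 + 0.752750·600) / 0.3954125 = 840.06 / 0.3954125 ≈ 2124.5155.
Intermediate flow from W to C: z_WC = a_WC · x_C = 0.20 × 840.06 / 0.3954125 = 168.012 / 0.3954125 ≈ 424.90.

z_WC = 424.90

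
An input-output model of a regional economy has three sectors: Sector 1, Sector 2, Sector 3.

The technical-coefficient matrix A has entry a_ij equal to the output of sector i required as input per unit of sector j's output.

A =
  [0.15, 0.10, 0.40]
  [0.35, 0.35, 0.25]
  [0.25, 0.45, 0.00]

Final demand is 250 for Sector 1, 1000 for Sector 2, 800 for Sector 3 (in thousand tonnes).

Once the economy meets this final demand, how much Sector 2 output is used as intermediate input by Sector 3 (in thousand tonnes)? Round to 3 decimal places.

I − A =
  [   0.85    -0.10    -0.40]
  [  -0.35     0.65    -0.25]
  [  -0.25    -0.45     1.00]
Cofactors of I−A, C_ij = (−1)^(i+j)·(minor ij) (rows/columns in the sector order above):
  C_11 = (0.65)(1.00) − (-0.25)(-0.45) = 0.5375
  C_12 = −[(-0.35)(1.00) − (-0.25)(-0.25)] = 0.4125
  C_13 = (-0.35)(-0.45) − (0.65)(-0.25) = 0.3200
  C_21 = −[(-0.10)(1.00) − (-0.40)(-0.45)] = 0.2800
  C_22 = (0.85)(1.00) − (-0.40)(-0.25) = 0.7500
  C_23 = −[(0.85)(-0.45) − (-0.10)(-0.25)] = 0.4075
  C_31 = (-0.10)(-0.25) − (-0.40)(0.65) = 0.2850
  C_32 = −[(0.85)(-0.25) − (-0.40)(-0.35)] = 0.3525
  C_33 = (0.85)(0.65) − (-0.10)(-0.35) = 0.5175
det(I−A) = Σ_j (I−A)_1j·C_1j = (0.85)(0.5375) + (-0.10)(0.4125) + (-0.40)(0.3200) = 0.287625
adj(I−A) = Cᵀ =
  [ 0.5375   0.2800   0.2850]
  [ 0.4125   0.7500   0.3525]
  [ 0.3200   0.4075   0.5175]
(I − A)⁻¹ = adj(I−A) / det(I−A) ≈
  [   1.8688     0.9735     0.9909]
  [   1.4342     2.6076     1.2256]
  [   1.1126     1.4168     1.7992]
First solve x = (I − A)⁻¹ d = adj(I−A)·d / det(I−A); in particular x_3 = (0.3200·250 + 0.4075·1000 + 0.5175·800) / 0.287625 = 901.50 / 0.287625 ≈ 3134.28944.
Intermediate flow from 2 to 3: z_23 = a_23 · x_3 = 0.25 × 901.50 / 0.287625 = 225.375 / 0.287625 ≈ 783.572.

z_23 = 783.572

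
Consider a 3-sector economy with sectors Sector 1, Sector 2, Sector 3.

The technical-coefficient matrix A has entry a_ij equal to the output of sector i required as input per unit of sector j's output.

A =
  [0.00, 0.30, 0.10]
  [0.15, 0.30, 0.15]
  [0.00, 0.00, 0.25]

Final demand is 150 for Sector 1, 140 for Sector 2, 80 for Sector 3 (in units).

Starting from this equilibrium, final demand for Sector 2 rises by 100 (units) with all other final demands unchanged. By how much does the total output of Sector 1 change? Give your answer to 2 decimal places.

I − A =
  [   1.00    -0.30    -0.10]
  [  -0.15     0.70    -0.15]
  [   0.00     0.00     0.75]
Cofactors of I−A, C_ij = (−1)^(i+j)·(minor ij) (rows/columns in the sector order above):
  C_11 = (0.70)(0.75) − (-0.15)(0.00) = 0.5250
  C_12 = −[(-0.15)(0.75) − (-0.15)(0.00)] = 0.1125
  C_13 = (-0.15)(0.00) − (0.70)(0.00) = 0.0000
  C_21 = −[(-0.30)(0.75) − (-0.10)(0.00)] = 0.2250
  C_22 = (1.00)(0.75) − (-0.10)(0.00) = 0.7500
  C_23 = −[(1.00)(0.00) − (-0.30)(0.00)] = 0.0000
  C_31 = (-0.30)(-0.15) − (-0.10)(0.70) = 0.1150
  C_32 = −[(1.00)(-0.15) − (-0.10)(-0.15)] = 0.1650
  C_33 = (1.00)(0.70) − (-0.30)(-0.15) = 0.6550
det(I−A) = Σ_j (I−A)_1j·C_1j = (1.00)(0.5250) + (-0.30)(0.1125) + (-0.10)(0.0000) = 0.49125
adj(I−A) = Cᵀ =
  [ 0.5250   0.2250   0.1150]
  [ 0.1125   0.7500   0.1650]
  [ 0.0000   0.0000   0.6550]
(I − A)⁻¹ = adj(I−A) / det(I−A) ≈
  [   1.0687     0.4580     0.2341]
  [   0.2290     1.5267     0.3359]
  [   0.0000     0.0000     1.3333]
Δx = (I − A)⁻¹ Δd with Δd having +100 in the Sector 2 component and 0 elsewhere.
So Δx_1 = L_12 · (+100), where L_12 = adj(I−A)_12 / det(I−A) = 0.2250 / 0.49125.
Δx_1 = 0.2250 × (+100) / 0.49125 = 22.50 / 0.49125 ≈ 45.80.

Δx_1 = 45.80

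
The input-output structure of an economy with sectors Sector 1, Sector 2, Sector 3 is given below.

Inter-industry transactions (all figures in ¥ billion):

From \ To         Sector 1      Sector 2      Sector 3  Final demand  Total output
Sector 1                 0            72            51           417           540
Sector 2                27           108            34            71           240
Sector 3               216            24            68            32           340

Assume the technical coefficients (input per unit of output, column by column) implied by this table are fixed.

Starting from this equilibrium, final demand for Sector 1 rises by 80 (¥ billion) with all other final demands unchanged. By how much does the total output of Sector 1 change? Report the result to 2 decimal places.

Technical coefficients a_ij = z_ij / X_j:
  a_11 = 0/540 = 0.00, a_21 = 27/540 = 0.05, a_31 = 216/540 = 0.40
  a_12 = 72/240 = 0.30, a_22 = 108/240 = 0.45, a_32 = 24/240 = 0.10
  a_13 = 51/340 = 0.15, a_23 = 34/340 = 0.10, a_33 = 68/340 = 0.20
I − A =
  [   1.00    -0.30    -0.15]
  [  -0.05     0.55    -0.10]
  [  -0.40    -0.10     0.80]
Cofactors of I−A, C_ij = (−1)^(i+j)·(minor ij) (rows/columns in the sector order above):
  C_11 = (0.55)(0.80) − (-0.10)(-0.10) = 0.4300
  C_12 = −[(-0.05)(0.80) − (-0.10)(-0.40)] = 0.0800
  C_13 = (-0.05)(-0.10) − (0.55)(-0.40) = 0.2250
  C_21 = −[(-0.30)(0.80) − (-0.15)(-0.10)] = 0.2550
  C_22 = (1.00)(0.80) − (-0.15)(-0.40) = 0.7400
  C_23 = −[(1.00)(-0.10) − (-0.30)(-0.40)] = 0.2200
  C_31 = (-0.30)(-0.10) − (-0.15)(0.55) = 0.1125
  C_32 = −[(1.00)(-0.10) − (-0.15)(-0.05)] = 0.1075
  C_33 = (1.00)(0.55) − (-0.30)(-0.05) = 0.5350
det(I−A) = Σ_j (I−A)_1j·C_1j = (1.00)(0.4300) + (-0.30)(0.0800) + (-0.15)(0.2250) = 0.37225
adj(I−A) = Cᵀ =
  [ 0.4300   0.2550   0.1125]
  [ 0.0800   0.7400   0.1075]
  [ 0.2250   0.2200   0.5350]
(I − A)⁻¹ = adj(I−A) / det(I−A) ≈
  [   1.1551     0.6850     0.3022]
  [   0.2149     1.9879     0.2888]
  [   0.6044     0.5910     1.4372]
Δx = (I − A)⁻¹ Δd with Δd having +80 in the Sector 1 component and 0 elsewhere.
So Δx_1 = L_11 · (+80), where L_11 = adj(I−A)_11 / det(I−A) = 0.4300 / 0.37225.
Δx_1 = 0.4300 × (+80) / 0.37225 = 34.40 / 0.37225 ≈ 92.41.

Δx_1 = 92.41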